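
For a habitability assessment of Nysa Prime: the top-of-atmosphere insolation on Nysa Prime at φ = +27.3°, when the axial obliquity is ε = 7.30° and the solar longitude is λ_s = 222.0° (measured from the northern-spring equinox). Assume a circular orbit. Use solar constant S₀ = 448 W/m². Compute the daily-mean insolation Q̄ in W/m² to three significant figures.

Q̄ ≈ 118 W/m²

Solar declination: sin δ = sin ε · sin λ_s = sin 7.30° × sin 222.0° = -0.08502, so δ = -4.877°.
cos H₀ = −tan(+27.3°) tan(-4.877°) = 0.0440, H₀ = 1.5267 rad.
Bracket: H₀ sin φ sin δ + cos φ cos δ sin H₀ = 1.5267×0.45865×-0.08502 + 0.88862×0.99638×0.99903 = -0.059533 + 0.884544 = 0.825011.
Q̄ = (S₀/π) × [bracket] = (448/π) × 0.825011 = 117.6 W/m².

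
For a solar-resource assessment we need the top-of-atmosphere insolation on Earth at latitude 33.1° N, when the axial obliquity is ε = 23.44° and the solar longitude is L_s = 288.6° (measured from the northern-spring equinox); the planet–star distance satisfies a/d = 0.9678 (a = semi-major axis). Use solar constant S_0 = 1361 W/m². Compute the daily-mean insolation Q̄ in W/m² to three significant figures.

Solar declination: sin δ = sin ε · sin L_s = sin 23.44° × sin 288.6° = -0.37701, so δ = -22.149°.
cos h₀ = −tan(+33.1°) tan(-22.149°) = 0.2654, h₀ = 1.3022 rad.
Bracket: h₀ sin ϕ sin δ + cos ϕ cos δ sin h₀ = 1.3022×0.54610×-0.37701 + 0.83772×0.92621×0.96415 = -0.268104 + 0.748088 = 0.479984.
Inverse-square distance factor (a/d)² = 0.9678² = 0.936637.
Q̄ = (S_0/π) × 0.936637 × [bracket] = (1361/π) × 0.936637 × 0.479984 = 194.8 W/m².

Q̄ ≈ 195 W/m²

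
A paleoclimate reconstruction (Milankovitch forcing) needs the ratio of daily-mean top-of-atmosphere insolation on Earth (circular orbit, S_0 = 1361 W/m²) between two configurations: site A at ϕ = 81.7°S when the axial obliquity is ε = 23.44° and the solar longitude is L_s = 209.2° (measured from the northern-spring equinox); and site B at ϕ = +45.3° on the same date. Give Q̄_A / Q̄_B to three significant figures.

— Configuration A (ϕ=-81.7°):
Solar declination: sin δ = sin ε · sin L_s = sin 23.44° × sin 209.2° = -0.19406, so δ = -11.190°.
cos h₀ = −tan(-81.7°) tan(-11.190°) = -1.3560 ≤ −1 ⇒ polar day, h₀ = π.
Bracket: h₀ sin ϕ sin δ + cos ϕ cos δ sin h₀ = 3.1416×-0.98953×-0.19406 + 0.14436×0.98099×0.00000 = 0.603276 + 0.000000 = 0.603276.
Q̄ = (S_0/π) × [bracket] = (1361/π) × 0.603276 = 261.35 W/m².
— Configuration B (ϕ=+45.3°):
cos h₀ = −tan(+45.3°) tan(-11.190°) = 0.1999, h₀ = 1.3695 rad.
Bracket: h₀ sin ϕ sin δ + cos ϕ cos δ sin h₀ = 1.3695×0.71080×-0.19406 + 0.70339×0.98099×0.97981 = -0.188906 + 0.676087 = 0.487181.
Q̄ = (S_0/π) × [bracket] = (1361/π) × 0.487181 = 211.06 W/m².
Ratio Q̄_A / Q̄_B = 261.35 / 211.06 = 1.238.

Q̄_A / Q̄_B ≈ 1.24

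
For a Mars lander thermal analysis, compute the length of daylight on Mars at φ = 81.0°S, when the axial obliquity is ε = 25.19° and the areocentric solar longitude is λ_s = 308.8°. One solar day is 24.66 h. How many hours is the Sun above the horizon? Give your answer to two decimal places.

sin δ = sin 25.19° × sin 308.8° = -0.33170, so δ = -19.372°.
Sunrise equation: cos H₀ = −tan φ · tan δ = -2.2200 ≤ −1, so the Sun never sets (polar day) and H₀ = π.
Daylight = 2H₀/(2π) × 24.66 h = (3.1416/π) × 24.66 = 24.66 h.

24.66 h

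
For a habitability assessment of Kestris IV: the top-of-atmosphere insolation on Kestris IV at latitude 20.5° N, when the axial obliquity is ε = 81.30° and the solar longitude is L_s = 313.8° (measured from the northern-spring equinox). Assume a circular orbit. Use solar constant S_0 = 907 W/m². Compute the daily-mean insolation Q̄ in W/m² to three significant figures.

Q̄ ≈ 90.1 W/m²

Solar declination: sin δ = sin ε · sin L_s = sin 81.30° × sin 313.8° = -0.71346, so δ = -45.517°.
cos h₀ = −tan(+20.5°) tan(-45.517°) = 0.3807, h₀ = 1.1803 rad.
Bracket: h₀ sin ϕ sin δ + cos ϕ cos δ sin h₀ = 1.1803×0.35021×-0.71346 + 0.93667×0.70070×0.92470 = -0.294911 + 0.606903 = 0.311992.
Q̄ = (S_0/π) × [bracket] = (907/π) × 0.311992 = 90.07 W/m².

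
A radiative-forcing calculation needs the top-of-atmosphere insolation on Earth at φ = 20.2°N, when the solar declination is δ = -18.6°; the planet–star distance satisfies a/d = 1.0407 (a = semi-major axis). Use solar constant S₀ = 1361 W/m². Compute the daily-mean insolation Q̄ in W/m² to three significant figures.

Q̄ ≈ 339 W/m²

cos H₀ = −tan(+20.2°) tan(-18.600°) = 0.1238, H₀ = 1.4467 rad.
Bracket: H₀ sin φ sin δ + cos φ cos δ sin H₀ = 1.4467×0.34530×-0.31896 + 0.93849×0.94777×0.99230 = -0.159335 + 0.882624 = 0.723289.
Inverse-square distance factor (a/d)² = 1.0407² = 1.083056.
Q̄ = (S₀/π) × 1.083056 × [bracket] = (1361/π) × 1.083056 × 0.723289 = 339.4 W/m².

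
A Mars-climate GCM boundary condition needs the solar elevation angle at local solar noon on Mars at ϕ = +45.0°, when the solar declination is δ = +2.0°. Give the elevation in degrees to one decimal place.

At local noon the hour angle is zero, so the zenith angle equals |ϕ − δ| = |+45.0° − (+2.000°)| = 43.000°.
Elevation = 90° − 43.000° = 47.0°.

47.0°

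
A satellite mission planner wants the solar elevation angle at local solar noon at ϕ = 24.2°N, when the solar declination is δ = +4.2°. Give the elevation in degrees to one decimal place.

70.0°

At local noon the hour angle is zero, so the zenith angle equals |ϕ − δ| = |+24.2° − (+4.200°)| = 20.000°.
Elevation = 90° − 20.000° = 70.0°.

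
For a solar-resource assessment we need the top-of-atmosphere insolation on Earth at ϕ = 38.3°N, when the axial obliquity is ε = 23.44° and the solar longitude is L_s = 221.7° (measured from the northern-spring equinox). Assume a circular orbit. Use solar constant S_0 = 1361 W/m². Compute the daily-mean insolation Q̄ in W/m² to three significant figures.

Q̄ ≈ 224 W/m²

Solar declination: sin δ = sin ε · sin L_s = sin 23.44° × sin 221.7° = -0.26462, so δ = -15.344°.
cos h₀ = −tan(+38.3°) tan(-15.344°) = 0.2167, h₀ = 1.3524 rad.
Bracket: h₀ sin ϕ sin δ + cos ϕ cos δ sin h₀ = 1.3524×0.61978×-0.26462 + 0.78478×0.96435×0.97624 = -0.221802 + 0.738821 = 0.517019.
Q̄ = (S_0/π) × [bracket] = (1361/π) × 0.517019 = 224.0 W/m².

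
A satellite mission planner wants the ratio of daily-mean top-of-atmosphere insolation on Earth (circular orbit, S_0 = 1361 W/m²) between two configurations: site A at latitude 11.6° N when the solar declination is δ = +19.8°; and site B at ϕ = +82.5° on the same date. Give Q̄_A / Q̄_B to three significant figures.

Q̄_A / Q̄_B ≈ 0.977

— Configuration A (ϕ=+11.6°):
cos h₀ = −tan(+11.6°) tan(+19.800°) = -0.0739, h₀ = 1.6448 rad.
Bracket: h₀ sin ϕ sin δ + cos ϕ cos δ sin h₀ = 1.6448×0.20108×0.33874 + 0.97958×0.94088×0.99727 = 0.112034 + 0.919151 = 1.031185.
Q̄ = (S_0/π) × [bracket] = (1361/π) × 1.031185 = 446.73 W/m².
— Configuration B (ϕ=+82.5°):
cos h₀ = −tan(+82.5°) tan(+19.800°) = -2.7346 ≤ −1 ⇒ polar day, h₀ = π.
Bracket: h₀ sin ϕ sin δ + cos ϕ cos δ sin h₀ = 3.1416×0.99144×0.33874 + 0.13053×0.94088×0.00000 = 1.055076 + 0.000000 = 1.055076.
Q̄ = (S_0/π) × [bracket] = (1361/π) × 1.055076 = 457.08 W/m².
Ratio Q̄_A / Q̄_B = 446.73 / 457.08 = 0.9774.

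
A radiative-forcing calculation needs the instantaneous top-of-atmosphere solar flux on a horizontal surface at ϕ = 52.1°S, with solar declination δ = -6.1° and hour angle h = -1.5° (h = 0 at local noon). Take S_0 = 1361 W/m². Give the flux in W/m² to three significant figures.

945 W/m²

cos θ_z = sin ϕ sin δ + cos ϕ cos δ cos h = 0.083851 + 0.610598 = 0.694449.
Flux = S_0 · cos θ_z = 1361 × 0.694449 = 945.1 W/m².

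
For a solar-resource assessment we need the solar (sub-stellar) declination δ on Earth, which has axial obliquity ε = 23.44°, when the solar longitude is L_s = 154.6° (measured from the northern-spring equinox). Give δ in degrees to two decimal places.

δ = +9.82°

sin δ = sin ε · sin L_s = sin 23.44° × sin 154.6° = 0.170625.
δ = arcsin(0.170625) = +9.82°.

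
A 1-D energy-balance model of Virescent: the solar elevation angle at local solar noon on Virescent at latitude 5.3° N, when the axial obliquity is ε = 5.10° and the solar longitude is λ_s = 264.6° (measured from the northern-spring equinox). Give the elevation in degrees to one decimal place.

Solar declination: sin δ = sin ε · sin λ_s = sin 5.10° × sin 264.6° = -0.08850, so δ = -5.077°.
At local noon the hour angle is zero, so the zenith angle equals |φ − δ| = |+5.3° − (-5.077°)| = 10.377°.
Elevation = 90° − 10.377° = 79.6°.

79.6°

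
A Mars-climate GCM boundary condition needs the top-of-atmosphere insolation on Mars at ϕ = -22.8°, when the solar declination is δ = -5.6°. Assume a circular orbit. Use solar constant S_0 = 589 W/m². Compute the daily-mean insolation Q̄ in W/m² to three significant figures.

Q̄ ≈ 183 W/m²

cos h₀ = −tan(-22.8°) tan(-5.600°) = -0.0412, h₀ = 1.6120 rad.
Bracket: h₀ sin ϕ sin δ + cos ϕ cos δ sin h₀ = 1.6120×-0.38752×-0.09758 + 0.92186×0.99523×0.99915 = 0.060956 + 0.916683 = 0.977639.
Q̄ = (S_0/π) × [bracket] = (589/π) × 0.977639 = 183.3 W/m².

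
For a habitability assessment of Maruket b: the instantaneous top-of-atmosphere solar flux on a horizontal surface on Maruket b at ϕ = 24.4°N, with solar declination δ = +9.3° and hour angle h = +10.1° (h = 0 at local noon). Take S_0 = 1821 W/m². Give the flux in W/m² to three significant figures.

cos θ_z = sin ϕ sin δ + cos ϕ cos δ cos h = 0.066759 + 0.884786 = 0.951545.
Flux = S_0 · cos θ_z = 1821 × 0.951545 = 1733 W/m².

1.73e+03 W/m²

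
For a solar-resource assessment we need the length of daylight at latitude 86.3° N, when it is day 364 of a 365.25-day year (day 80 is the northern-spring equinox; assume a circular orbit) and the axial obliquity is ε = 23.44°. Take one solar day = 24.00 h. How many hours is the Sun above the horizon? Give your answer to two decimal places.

0.00 h

Solar longitude: λ_s = 360° × (364 − 80)/365.25 = 279.918°.
sin δ = sin 23.44° × sin 279.918° = -0.39184, so δ = -23.069°.
cos H₀ = −tan φ · tan δ = 6.5861 ≥ 1, so the Sun never rises (polar night) and H₀ = 0.
Daylight = 2H₀/(2π) × 24.00 h = (0.0000/π) × 24.00 = 0.00 h.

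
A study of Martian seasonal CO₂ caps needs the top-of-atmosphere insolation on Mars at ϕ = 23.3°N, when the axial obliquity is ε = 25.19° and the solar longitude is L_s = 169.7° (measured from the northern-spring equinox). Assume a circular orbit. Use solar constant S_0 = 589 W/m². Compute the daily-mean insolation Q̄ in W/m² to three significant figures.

Solar declination: sin δ = sin ε · sin L_s = sin 25.19° × sin 169.7° = 0.07610, so δ = +4.365°.
cos h₀ = −tan(+23.3°) tan(+4.365°) = -0.0329, h₀ = 1.6037 rad.
Bracket: h₀ sin ϕ sin δ + cos ϕ cos δ sin h₀ = 1.6037×0.39555×0.07610 + 0.91845×0.99710×0.99946 = 0.048274 + 0.915292 = 0.963566.
Q̄ = (S_0/π) × [bracket] = (589/π) × 0.963566 = 180.7 W/m².

Q̄ ≈ 181 W/m²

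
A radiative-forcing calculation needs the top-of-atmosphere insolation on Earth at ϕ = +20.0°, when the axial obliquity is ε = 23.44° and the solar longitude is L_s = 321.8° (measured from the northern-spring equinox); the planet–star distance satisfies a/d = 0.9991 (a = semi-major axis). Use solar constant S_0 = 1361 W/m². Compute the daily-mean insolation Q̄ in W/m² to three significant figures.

Solar declination: sin δ = sin ε · sin L_s = sin 23.44° × sin 321.8° = -0.24600, so δ = -14.241°.
cos h₀ = −tan(+20.0°) tan(-14.241°) = 0.0924, h₀ = 1.4783 rad.
Bracket: h₀ sin ϕ sin δ + cos ϕ cos δ sin h₀ = 1.4783×0.34202×-0.24600 + 0.93969×0.96927×0.99572 = -0.124380 + 0.906915 = 0.782535.
Inverse-square distance factor (a/d)² = 0.9991² = 0.998201.
Q̄ = (S_0/π) × 0.998201 × [bracket] = (1361/π) × 0.998201 × 0.782535 = 338.4 W/m².

Q̄ ≈ 338 W/m²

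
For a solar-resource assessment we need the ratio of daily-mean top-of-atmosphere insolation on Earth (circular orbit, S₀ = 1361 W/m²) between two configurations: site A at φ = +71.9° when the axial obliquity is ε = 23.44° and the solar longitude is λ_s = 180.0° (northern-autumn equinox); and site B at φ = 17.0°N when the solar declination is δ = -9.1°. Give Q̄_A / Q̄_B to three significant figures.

Q̄_A / Q̄_B ≈ 0.356

— Configuration A (φ=+71.9°):
Solar declination: sin δ = sin ε · sin λ_s = sin 23.44° × sin 180.0° = 0.00000, so δ = +0.000°.
cos H₀ = −tan(+71.9°) tan(+0.000°) = -0.0000, H₀ = 1.5708 rad.
Bracket: H₀ sin φ sin δ + cos φ cos δ sin H₀ = 1.5708×0.95052×0.00000 + 0.31068×1.00000×1.00000 = 0.000000 + 0.310680 = 0.310680.
Q̄ = (S₀/π) × [bracket] = (1361/π) × 0.310680 = 134.59 W/m².
— Configuration B (φ=+17.0°):
cos H₀ = −tan(+17.0°) tan(-9.100°) = 0.0490, H₀ = 1.5218 rad.
Bracket: H₀ sin φ sin δ + cos φ cos δ sin H₀ = 1.5218×0.29237×-0.15816 + 0.95630×0.98741×0.99880 = -0.070370 + 0.943127 = 0.872757.
Q̄ = (S₀/π) × [bracket] = (1361/π) × 0.872757 = 378.10 W/m².
Ratio Q̄_A / Q̄_B = 134.59 / 378.10 = 0.3560.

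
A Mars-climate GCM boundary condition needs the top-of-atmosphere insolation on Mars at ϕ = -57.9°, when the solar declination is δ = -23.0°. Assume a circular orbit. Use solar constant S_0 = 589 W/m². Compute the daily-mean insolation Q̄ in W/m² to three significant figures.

cos h₀ = −tan(-57.9°) tan(-23.000°) = -0.6767, h₀ = 2.3140 rad.
Bracket: h₀ sin ϕ sin δ + cos ϕ cos δ sin h₀ = 2.3140×-0.84712×-0.39073 + 0.53140×0.92050×0.73629 = 0.765923 + 0.360159 = 1.126082.
Q̄ = (S_0/π) × [bracket] = (589/π) × 1.126082 = 211.1 W/m².

Q̄ ≈ 211 W/m²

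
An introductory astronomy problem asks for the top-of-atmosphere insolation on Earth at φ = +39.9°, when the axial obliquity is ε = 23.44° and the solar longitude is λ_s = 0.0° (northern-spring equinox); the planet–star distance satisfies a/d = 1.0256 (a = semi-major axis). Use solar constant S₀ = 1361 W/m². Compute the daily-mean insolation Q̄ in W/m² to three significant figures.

Q̄ ≈ 350 W/m²

Solar declination: sin δ = sin ε · sin λ_s = sin 23.44° × sin 0.0° = 0.00000, so δ = +0.000°.
cos H₀ = −tan(+39.9°) tan(+0.000°) = -0.0000, H₀ = 1.5708 rad.
Bracket: H₀ sin φ sin δ + cos φ cos δ sin H₀ = 1.5708×0.64145×0.00000 + 0.76717×1.00000×1.00000 = 0.000000 + 0.767170 = 0.767170.
Inverse-square distance factor (a/d)² = 1.0256² = 1.051855.
Q̄ = (S₀/π) × 1.051855 × [bracket] = (1361/π) × 1.051855 × 0.767170 = 349.6 W/m².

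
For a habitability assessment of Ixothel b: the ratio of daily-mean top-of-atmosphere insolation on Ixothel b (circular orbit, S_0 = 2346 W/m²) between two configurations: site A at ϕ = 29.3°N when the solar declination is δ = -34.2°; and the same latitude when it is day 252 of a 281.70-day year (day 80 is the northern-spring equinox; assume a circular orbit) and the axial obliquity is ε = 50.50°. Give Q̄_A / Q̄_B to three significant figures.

Q̄_A / Q̄_B ≈ 0.820

— Configuration A (ϕ=+29.3°):
cos h₀ = −tan(+29.3°) tan(-34.200°) = 0.3814, h₀ = 1.1795 rad.
Bracket: h₀ sin ϕ sin δ + cos ϕ cos δ sin h₀ = 1.1795×0.48938×-0.56208 + 0.87207×0.82708×0.92442 = -0.324446 + 0.666758 = 0.342312.
Q̄ = (S_0/π) × [bracket] = (2346/π) × 0.342312 = 255.62 W/m².
— Configuration B (ϕ=+29.3°):
Solar longitude: L_s = 360° × (252 − 80)/281.70 = 219.808°.
sin δ = sin 50.50° × sin 219.808° = -0.49401, so δ = -29.605°.
cos h₀ = −tan(+29.3°) tan(-29.605°) = 0.3188, h₀ = 1.2463 rad.
Bracket: h₀ sin ϕ sin δ + cos ϕ cos δ sin h₀ = 1.2463×0.48938×-0.49401 + 0.87207×0.86946×0.94781 = -0.301304 + 0.718658 = 0.417354.
Q̄ = (S_0/π) × [bracket] = (2346/π) × 0.417354 = 311.66 W/m².
Ratio Q̄_A / Q̄_B = 255.62 / 311.66 = 0.8202.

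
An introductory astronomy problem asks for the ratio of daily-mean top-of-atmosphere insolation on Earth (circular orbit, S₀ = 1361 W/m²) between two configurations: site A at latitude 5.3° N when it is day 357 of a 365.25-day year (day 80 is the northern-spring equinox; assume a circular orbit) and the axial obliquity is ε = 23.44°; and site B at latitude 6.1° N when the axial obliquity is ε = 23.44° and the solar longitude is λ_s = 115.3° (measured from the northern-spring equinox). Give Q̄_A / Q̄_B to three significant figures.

— Configuration A (φ=+5.3°):
Solar longitude: λ_s = 360° × (357 − 80)/365.25 = 273.018°.
sin δ = sin 23.44° × sin 273.018° = -0.39724, so δ = -23.406°.
cos H₀ = −tan(+5.3°) tan(-23.406°) = 0.0402, H₀ = 1.5306 rad.
Bracket: H₀ sin φ sin δ + cos φ cos δ sin H₀ = 1.5306×0.09237×-0.39724 + 0.99572×0.91772×0.99919 = -0.056162 + 0.913052 = 0.856890.
Q̄ = (S₀/π) × [bracket] = (1361/π) × 0.856890 = 371.22 W/m².
— Configuration B (φ=+6.1°):
Solar declination: sin δ = sin ε · sin λ_s = sin 23.44° × sin 115.3° = 0.35963, so δ = +21.078°.
cos H₀ = −tan(+6.1°) tan(+21.078°) = -0.0412, H₀ = 1.6120 rad.
Bracket: H₀ sin φ sin δ + cos φ cos δ sin H₀ = 1.6120×0.10626×0.35963 + 0.99434×0.93309×0.99915 = 0.061601 + 0.927020 = 0.988621.
Q̄ = (S₀/π) × [bracket] = (1361/π) × 0.988621 = 428.29 W/m².
Ratio Q̄_A / Q̄_B = 371.22 / 428.29 = 0.8667.

Q̄_A / Q̄_B ≈ 0.867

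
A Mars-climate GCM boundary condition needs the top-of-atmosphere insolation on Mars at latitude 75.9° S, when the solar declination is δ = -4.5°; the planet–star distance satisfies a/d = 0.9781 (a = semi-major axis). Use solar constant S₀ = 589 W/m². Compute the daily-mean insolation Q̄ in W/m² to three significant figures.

Q̄ ≈ 67.2 W/m²

cos H₀ = −tan(-75.9°) tan(-4.500°) = -0.3133, H₀ = 1.8895 rad.
Bracket: H₀ sin φ sin δ + cos φ cos δ sin H₀ = 1.8895×-0.96987×-0.07846 + 0.24362×0.99692×0.94965 = 0.143783 + 0.230641 = 0.374424.
Inverse-square distance factor (a/d)² = 0.9781² = 0.956680.
Q̄ = (S₀/π) × 0.956680 × [bracket] = (589/π) × 0.956680 × 0.374424 = 67.16 W/m².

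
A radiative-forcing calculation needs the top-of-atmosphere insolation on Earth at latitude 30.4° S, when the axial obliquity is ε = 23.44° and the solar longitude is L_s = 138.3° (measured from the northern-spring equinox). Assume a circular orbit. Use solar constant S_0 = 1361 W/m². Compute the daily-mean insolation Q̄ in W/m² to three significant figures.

Solar declination: sin δ = sin ε · sin L_s = sin 23.44° × sin 138.3° = 0.26462, so δ = +15.344°.
cos h₀ = −tan(-30.4°) tan(+15.344°) = 0.1610, h₀ = 1.4091 rad.
Bracket: h₀ sin ϕ sin δ + cos ϕ cos δ sin h₀ = 1.4091×-0.50603×0.26462 + 0.86251×0.96435×0.98696 = -0.188686 + 0.820915 = 0.632229.
Q̄ = (S_0/π) × [bracket] = (1361/π) × 0.632229 = 273.9 W/m².

Q̄ ≈ 274 W/m²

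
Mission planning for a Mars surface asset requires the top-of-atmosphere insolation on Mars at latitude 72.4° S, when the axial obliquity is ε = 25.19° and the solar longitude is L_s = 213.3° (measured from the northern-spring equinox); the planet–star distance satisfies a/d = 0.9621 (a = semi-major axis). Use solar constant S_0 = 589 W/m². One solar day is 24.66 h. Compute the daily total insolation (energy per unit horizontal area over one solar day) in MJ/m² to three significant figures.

11.3 MJ/m²

Solar declination: sin δ = sin ε · sin L_s = sin 25.19° × sin 213.3° = -0.23368, so δ = -13.514°.
cos h₀ = −tan(-72.4°) tan(-13.514°) = -0.7576, h₀ = 2.4304 rad.
Bracket: h₀ sin ϕ sin δ + cos ϕ cos δ sin h₀ = 2.4304×-0.95319×-0.23368 + 0.30237×0.97231×0.65270 = 0.541351 + 0.191892 = 0.733243.
Inverse-square distance factor (a/d)² = 0.9621² = 0.925636.
Q̄ = (S_0/π) × 0.925636 × [bracket] = (589/π) × 0.925636 × 0.733243 = 127.25 W/m².
Daily total = Q̄ × 24.66 h × 3600 s/h = 127.25 × 24.66 × 3600 / 10⁶ = 11.30 MJ/m².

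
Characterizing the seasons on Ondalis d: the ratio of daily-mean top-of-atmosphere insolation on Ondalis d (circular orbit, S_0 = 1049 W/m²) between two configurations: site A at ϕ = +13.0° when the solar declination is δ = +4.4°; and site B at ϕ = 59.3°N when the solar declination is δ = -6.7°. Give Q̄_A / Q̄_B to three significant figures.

Q̄_A / Q̄_B ≈ 2.78

— Configuration A (ϕ=+13.0°):
cos h₀ = −tan(+13.0°) tan(+4.400°) = -0.0178, h₀ = 1.5886 rad.
Bracket: h₀ sin ϕ sin δ + cos ϕ cos δ sin h₀ = 1.5886×0.22495×0.07672 + 0.97437×0.99705×0.99984 = 0.027416 + 0.971340 = 0.998756.
Q̄ = (S_0/π) × [bracket] = (1049/π) × 0.998756 = 333.49 W/m².
— Configuration B (ϕ=+59.3°):
cos h₀ = −tan(+59.3°) tan(-6.700°) = 0.1978, h₀ = 1.3716 rad.
Bracket: h₀ sin ϕ sin δ + cos ϕ cos δ sin h₀ = 1.3716×0.85985×-0.11667 + 0.51054×0.99317×0.98023 = -0.137597 + 0.497029 = 0.359432.
Q̄ = (S_0/π) × [bracket] = (1049/π) × 0.359432 = 120.02 W/m².
Ratio Q̄_A / Q̄_B = 333.49 / 120.02 = 2.779.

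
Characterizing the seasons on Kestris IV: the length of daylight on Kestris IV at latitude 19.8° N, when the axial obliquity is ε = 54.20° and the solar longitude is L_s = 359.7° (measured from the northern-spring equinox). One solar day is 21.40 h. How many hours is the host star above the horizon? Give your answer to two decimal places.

10.69 h

Solar declination: sin δ = sin ε · sin L_s = sin 54.20° × sin 359.7° = -0.00425, so δ = -0.243°.
cos h₀ = −tan ϕ · tan δ = −tan(+19.8°) × tan(-0.243°) = 0.0015, so h₀ = 1.5693 rad = 89.91°.
Daylight = 2h₀/(2π) × 21.40 h = (1.5693/π) × 21.40 = 10.69 h.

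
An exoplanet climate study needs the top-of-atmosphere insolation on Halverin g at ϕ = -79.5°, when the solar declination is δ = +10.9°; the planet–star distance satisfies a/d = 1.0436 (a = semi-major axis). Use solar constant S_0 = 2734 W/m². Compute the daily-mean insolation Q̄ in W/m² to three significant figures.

Q̄ ≈ 0.00 W/m²

cos h₀ = −tan(-79.5°) tan(+10.900°) = 1.0390 ≥ 1 ⇒ polar night, h₀ = 0 and Q̄ = 0.
Inverse-square distance factor (a/d)² = 1.0436² = 1.089101.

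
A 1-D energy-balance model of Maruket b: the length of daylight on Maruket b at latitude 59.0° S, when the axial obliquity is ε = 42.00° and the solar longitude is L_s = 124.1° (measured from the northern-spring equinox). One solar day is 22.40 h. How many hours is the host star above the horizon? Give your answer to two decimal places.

Solar declination: sin δ = sin ε · sin L_s = sin 42.00° × sin 124.1° = 0.55408, so δ = +33.647°.
cos h₀ = −tan ϕ · tan δ = 1.1077 ≥ 1, so the host star never rises (polar night) and h₀ = 0.
Daylight = 2h₀/(2π) × 22.40 h = (0.0000/π) × 22.40 = 0.00 h.

0.00 h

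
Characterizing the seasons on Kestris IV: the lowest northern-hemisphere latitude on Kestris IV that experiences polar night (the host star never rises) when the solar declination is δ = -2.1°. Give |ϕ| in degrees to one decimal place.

Polar night requires cos h₀ = −tan ϕ tan δ ≥ 1, i.e. tan ϕ tan δ ≤ −1.
The boundary is |tan ϕ| · |tan δ| = 1, so |ϕ| = 90° − |δ| = 90° − 2.1° = 87.9° in the northern hemisphere.

|ϕ| = 87.9°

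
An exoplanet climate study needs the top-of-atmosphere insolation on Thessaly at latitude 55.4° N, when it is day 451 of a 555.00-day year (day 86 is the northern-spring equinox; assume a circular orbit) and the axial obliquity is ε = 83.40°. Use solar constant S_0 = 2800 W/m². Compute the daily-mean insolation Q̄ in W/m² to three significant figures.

Solar longitude: L_s = 360° × (451 − 86)/555.00 = 236.757°.
sin δ = sin 83.40° × sin 236.757° = -0.83081, so δ = -56.182°.
cos h₀ = −tan(+55.4°) tan(-56.182°) = 2.1639 ≥ 1 ⇒ polar night, h₀ = 0 and Q̄ = 0.

Q̄ ≈ 0.00 W/m²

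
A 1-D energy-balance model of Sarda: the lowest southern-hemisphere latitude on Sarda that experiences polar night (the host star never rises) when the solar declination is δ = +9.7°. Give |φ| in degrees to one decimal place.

|φ| = 80.3°

Polar night requires cos H₀ = −tan φ tan δ ≥ 1, i.e. tan φ tan δ ≤ −1.
The boundary is |tan φ| · |tan δ| = 1, so |φ| = 90° − |δ| = 90° − 9.7° = 80.3° in the southern hemisphere.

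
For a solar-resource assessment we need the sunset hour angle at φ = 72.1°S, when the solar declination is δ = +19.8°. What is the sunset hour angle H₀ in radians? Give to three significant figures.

H₀ = 0.00 rad

cos H₀ = −tan φ · tan δ = 1.1147 ≥ 1, so the Sun never rises (polar night) and H₀ = 0.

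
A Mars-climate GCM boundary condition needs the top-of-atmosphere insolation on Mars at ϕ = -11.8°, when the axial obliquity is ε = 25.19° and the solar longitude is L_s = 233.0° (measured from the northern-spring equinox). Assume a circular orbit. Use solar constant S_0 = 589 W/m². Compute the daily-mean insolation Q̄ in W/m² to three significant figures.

Solar declination: sin δ = sin ε · sin L_s = sin 25.19° × sin 233.0° = -0.33992, so δ = -19.872°.
cos h₀ = −tan(-11.8°) tan(-19.872°) = -0.0755, h₀ = 1.6464 rad.
Bracket: h₀ sin ϕ sin δ + cos ϕ cos δ sin h₀ = 1.6464×-0.20450×-0.33992 + 0.97887×0.94046×0.99715 = 0.114447 + 0.917964 = 1.032411.
Q̄ = (S_0/π) × [bracket] = (589/π) × 1.032411 = 193.6 W/m².

Q̄ ≈ 194 W/m²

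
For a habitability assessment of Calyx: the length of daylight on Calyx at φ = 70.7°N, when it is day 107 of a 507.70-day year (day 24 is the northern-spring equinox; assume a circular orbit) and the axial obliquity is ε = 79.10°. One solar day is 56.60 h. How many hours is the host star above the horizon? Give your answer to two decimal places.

56.60 h

Solar longitude: λ_s = 360° × (107 − 24)/507.70 = 58.854°.
sin δ = sin 79.10° × sin 58.854° = 0.84041, so δ = +57.183°.
Sunrise equation: cos H₀ = −tan φ · tan δ = -4.4281 ≤ −1, so the host star never sets (polar day) and H₀ = π.
Daylight = 2H₀/(2π) × 56.60 h = (3.1416/π) × 56.60 = 56.60 h.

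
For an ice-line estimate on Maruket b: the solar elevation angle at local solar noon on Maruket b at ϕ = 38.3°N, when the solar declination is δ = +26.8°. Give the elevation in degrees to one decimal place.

78.5°

At local noon the hour angle is zero, so the zenith angle equals |ϕ − δ| = |+38.3° − (+26.800°)| = 11.500°.
Elevation = 90° − 11.500° = 78.5°.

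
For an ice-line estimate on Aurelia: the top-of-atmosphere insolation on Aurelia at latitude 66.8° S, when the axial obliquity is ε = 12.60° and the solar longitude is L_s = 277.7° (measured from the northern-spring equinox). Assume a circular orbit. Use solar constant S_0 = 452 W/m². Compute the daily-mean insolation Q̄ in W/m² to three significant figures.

Solar declination: sin δ = sin ε · sin L_s = sin 12.60° × sin 277.7° = -0.21618, so δ = -12.485°.
cos h₀ = −tan(-66.8°) tan(-12.485°) = -0.5166, h₀ = 2.1137 rad.
Bracket: h₀ sin ϕ sin δ + cos ϕ cos δ sin h₀ = 2.1137×-0.91914×-0.21618 + 0.39394×0.97635×0.85623 = 0.419992 + 0.329326 = 0.749318.
Q̄ = (S_0/π) × [bracket] = (452/π) × 0.749318 = 107.8 W/m².

Q̄ ≈ 108 W/m²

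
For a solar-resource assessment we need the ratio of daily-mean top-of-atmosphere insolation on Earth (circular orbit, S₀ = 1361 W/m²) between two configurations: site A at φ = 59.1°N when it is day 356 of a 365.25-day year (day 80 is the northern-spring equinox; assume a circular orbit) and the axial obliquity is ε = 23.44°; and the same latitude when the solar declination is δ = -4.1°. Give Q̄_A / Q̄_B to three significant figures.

Q̄_A / Q̄_B ≈ 0.156

— Configuration A (φ=+59.1°):
Solar longitude: λ_s = 360° × (356 − 80)/365.25 = 272.033°.
sin δ = sin 23.44° × sin 272.033° = -0.39754, so δ = -23.424°.
cos H₀ = −tan(+59.1°) tan(-23.424°) = 0.7239, H₀ = 0.7614 rad.
Bracket: H₀ sin φ sin δ + cos φ cos δ sin H₀ = 0.7614×0.85806×-0.39754 + 0.51354×0.91759×0.68991 = -0.259724 + 0.325099 = 0.065375.
Q̄ = (S₀/π) × [bracket] = (1361/π) × 0.065375 = 28.322 W/m².
— Configuration B (φ=+59.1°):
cos H₀ = −tan(+59.1°) tan(-4.100°) = 0.1198, H₀ = 1.4507 rad.
Bracket: H₀ sin φ sin δ + cos φ cos δ sin H₀ = 1.4507×0.85806×-0.07150 + 0.51354×0.99744×0.99280 = -0.089002 + 0.508537 = 0.419535.
Q̄ = (S₀/π) × [bracket] = (1361/π) × 0.419535 = 181.75 W/m².
Ratio Q̄_A / Q̄_B = 28.322 / 181.75 = 0.1558.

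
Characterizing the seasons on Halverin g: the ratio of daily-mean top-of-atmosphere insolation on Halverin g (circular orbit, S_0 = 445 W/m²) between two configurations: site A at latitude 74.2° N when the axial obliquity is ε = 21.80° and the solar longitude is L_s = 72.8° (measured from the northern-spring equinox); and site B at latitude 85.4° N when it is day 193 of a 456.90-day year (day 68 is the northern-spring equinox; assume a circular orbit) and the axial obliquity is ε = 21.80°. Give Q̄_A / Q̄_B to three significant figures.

— Configuration A (ϕ=+74.2°):
Solar declination: sin δ = sin ε · sin L_s = sin 21.80° × sin 72.8° = 0.35476, so δ = +20.779°.
cos h₀ = −tan(+74.2°) tan(+20.779°) = -1.3409 ≤ −1 ⇒ polar day, h₀ = π.
Bracket: h₀ sin ϕ sin δ + cos ϕ cos δ sin h₀ = 3.1416×0.96222×0.35476 + 0.27228×0.93496×0.00000 = 1.072408 + 0.000000 = 1.072408.
Q̄ = (S_0/π) × [bracket] = (445/π) × 1.072408 = 151.90 W/m².
— Configuration B (ϕ=+85.4°):
Solar longitude: L_s = 360° × (193 − 68)/456.90 = 98.490°.
sin δ = sin 21.80° × sin 98.490° = 0.36730, so δ = +21.549°.
cos h₀ = −tan(+85.4°) tan(+21.549°) = -4.9082 ≤ −1 ⇒ polar day, h₀ = π.
Bracket: h₀ sin ϕ sin δ + cos ϕ cos δ sin h₀ = 3.1416×0.99678×0.36730 + 0.08020×0.93010×0.00000 = 1.150194 + 0.000000 = 1.150194.
Q̄ = (S_0/π) × [bracket] = (445/π) × 1.150194 = 162.92 W/m².
Ratio Q̄_A / Q̄_B = 151.90 / 162.92 = 0.9324.

Q̄_A / Q̄_B ≈ 0.932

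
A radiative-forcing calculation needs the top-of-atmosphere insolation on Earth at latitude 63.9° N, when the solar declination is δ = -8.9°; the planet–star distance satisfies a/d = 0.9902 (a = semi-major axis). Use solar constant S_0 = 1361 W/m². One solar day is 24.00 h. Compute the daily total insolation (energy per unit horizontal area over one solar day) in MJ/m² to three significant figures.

cos h₀ = −tan(+63.9°) tan(-8.900°) = 0.3197, h₀ = 1.2454 rad.
Bracket: h₀ sin ϕ sin δ + cos ϕ cos δ sin h₀ = 1.2454×0.89803×-0.15471 + 0.43994×0.98796×0.94754 = -0.173029 + 0.411842 = 0.238813.
Inverse-square distance factor (a/d)² = 0.9902² = 0.980496.
Q̄ = (S_0/π) × 0.980496 × [bracket] = (1361/π) × 0.980496 × 0.238813 = 101.44 W/m².
Daily total = Q̄ × 24.00 h × 3600 s/h = 101.44 × 24.00 × 3600 / 10⁶ = 8.764 MJ/m².

8.76 MJ/m²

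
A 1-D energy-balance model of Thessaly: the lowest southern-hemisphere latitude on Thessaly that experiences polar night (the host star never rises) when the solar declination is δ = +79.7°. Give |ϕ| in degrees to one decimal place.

|ϕ| = 10.3°

Polar night requires cos h₀ = −tan ϕ tan δ ≥ 1, i.e. tan ϕ tan δ ≤ −1.
The boundary is |tan ϕ| · |tan δ| = 1, so |ϕ| = 90° − |δ| = 90° − 79.7° = 10.3° in the southern hemisphere.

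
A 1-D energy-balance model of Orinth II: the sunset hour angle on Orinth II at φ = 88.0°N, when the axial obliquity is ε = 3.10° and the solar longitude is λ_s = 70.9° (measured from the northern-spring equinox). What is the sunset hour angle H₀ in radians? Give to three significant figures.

Solar declination: sin δ = sin ε · sin λ_s = sin 3.10° × sin 70.9° = 0.05110, so δ = +2.929°.
Sunrise equation: cos H₀ = −tan φ · tan δ = -1.4653 ≤ −1, so the host star never sets (polar day) and H₀ = π.

H₀ = 3.14 rad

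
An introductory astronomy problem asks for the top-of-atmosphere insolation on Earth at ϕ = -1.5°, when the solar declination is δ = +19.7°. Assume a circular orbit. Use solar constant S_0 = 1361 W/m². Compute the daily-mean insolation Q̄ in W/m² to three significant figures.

Q̄ ≈ 402 W/m²

cos h₀ = −tan(-1.5°) tan(+19.700°) = 0.0094, h₀ = 1.5614 rad.
Bracket: h₀ sin ϕ sin δ + cos ϕ cos δ sin h₀ = 1.5614×-0.02618×0.33710 + 0.99966×0.94147×0.99996 = -0.013780 + 0.941112 = 0.927332.
Q̄ = (S_0/π) × [bracket] = (1361/π) × 0.927332 = 401.7 W/m².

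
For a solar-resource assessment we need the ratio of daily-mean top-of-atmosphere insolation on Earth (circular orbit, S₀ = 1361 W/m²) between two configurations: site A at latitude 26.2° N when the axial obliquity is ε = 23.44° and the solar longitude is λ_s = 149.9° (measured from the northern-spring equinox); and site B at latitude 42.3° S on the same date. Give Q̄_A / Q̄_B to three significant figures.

Q̄_A / Q̄_B ≈ 1.94

— Configuration A (φ=+26.2°):
Solar declination: sin δ = sin ε · sin λ_s = sin 23.44° × sin 149.9° = 0.19950, so δ = +11.507°.
cos H₀ = −tan(+26.2°) tan(+11.507°) = -0.1002, H₀ = 1.6711 rad.
Bracket: H₀ sin φ sin δ + cos φ cos δ sin H₀ = 1.6711×0.44151×0.19950 + 0.89726×0.97990×0.99497 = 0.147193 + 0.874803 = 1.021996.
Q̄ = (S₀/π) × [bracket] = (1361/π) × 1.021996 = 442.75 W/m².
— Configuration B (φ=-42.3°):
cos H₀ = −tan(-42.3°) tan(+11.507°) = 0.1853, H₀ = 1.3845 rad.
Bracket: H₀ sin φ sin δ + cos φ cos δ sin H₀ = 1.3845×-0.67301×0.19950 + 0.73963×0.97990×0.98269 = -0.185891 + 0.712218 = 0.526327.
Q̄ = (S₀/π) × [bracket] = (1361/π) × 0.526327 = 228.02 W/m².
Ratio Q̄_A / Q̄_B = 442.75 / 228.02 = 1.942.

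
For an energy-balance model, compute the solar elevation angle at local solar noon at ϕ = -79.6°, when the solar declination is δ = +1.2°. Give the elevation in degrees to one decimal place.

9.2°

At local noon the hour angle is zero, so the zenith angle equals |ϕ − δ| = |-79.6° − (+1.200°)| = 80.800°.
Elevation = 90° − 80.800° = 9.2°.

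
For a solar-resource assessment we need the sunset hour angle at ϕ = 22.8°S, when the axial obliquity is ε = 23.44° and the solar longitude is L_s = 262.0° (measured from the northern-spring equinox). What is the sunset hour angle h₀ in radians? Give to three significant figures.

h₀ = 1.75 rad

Solar declination: sin δ = sin ε · sin L_s = sin 23.44° × sin 262.0° = -0.39392, so δ = -23.198°.
cos h₀ = −tan ϕ · tan δ = −tan(-22.8°) × tan(-23.198°) = -0.1802, so h₀ = 1.7519 rad = 100.38°.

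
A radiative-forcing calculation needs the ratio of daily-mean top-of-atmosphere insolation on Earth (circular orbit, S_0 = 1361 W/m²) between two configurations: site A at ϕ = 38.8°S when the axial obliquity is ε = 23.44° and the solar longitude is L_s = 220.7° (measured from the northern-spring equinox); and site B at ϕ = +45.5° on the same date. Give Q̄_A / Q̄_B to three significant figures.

— Configuration A (ϕ=-38.8°):
Solar declination: sin δ = sin ε · sin L_s = sin 23.44° × sin 220.7° = -0.25940, so δ = -15.034°.
cos h₀ = −tan(-38.8°) tan(-15.034°) = -0.2160, h₀ = 1.7885 rad.
Bracket: h₀ sin ϕ sin δ + cos ϕ cos δ sin h₀ = 1.7885×-0.62660×-0.25940 + 0.77934×0.96577×0.97640 = 0.290703 + 0.734900 = 1.025603.
Q̄ = (S_0/π) × [bracket] = (1361/π) × 1.025603 = 444.31 W/m².
— Configuration B (ϕ=+45.5°):
cos h₀ = −tan(+45.5°) tan(-15.034°) = 0.2733, h₀ = 1.2940 rad.
Bracket: h₀ sin ϕ sin δ + cos ϕ cos δ sin h₀ = 1.2940×0.71325×-0.25940 + 0.70091×0.96577×0.96192 = -0.239412 + 0.651141 = 0.411729.
Q̄ = (S_0/π) × [bracket] = (1361/π) × 0.411729 = 178.37 W/m².
Ratio Q̄_A / Q̄_B = 444.31 / 178.37 = 2.491.

Q̄_A / Q̄_B ≈ 2.49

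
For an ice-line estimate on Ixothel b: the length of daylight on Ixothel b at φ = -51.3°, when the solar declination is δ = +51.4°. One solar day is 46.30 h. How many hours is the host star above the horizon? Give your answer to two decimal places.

cos H₀ = −tan φ · tan δ = 1.5636 ≥ 1, so the host star never rises (polar night) and H₀ = 0.
Daylight = 2H₀/(2π) × 46.30 h = (0.0000/π) × 46.30 = 0.00 h.

0.00 h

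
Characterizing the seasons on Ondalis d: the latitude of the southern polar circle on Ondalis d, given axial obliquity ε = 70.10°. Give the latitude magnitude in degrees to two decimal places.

19.90°

The polar circle is the lowest latitude that experiences at least one full rotation of continuous darkness at the northern-summer solstice; it lies at |ϕ| = 90° − ε = 90° − 70.10° = 19.90°.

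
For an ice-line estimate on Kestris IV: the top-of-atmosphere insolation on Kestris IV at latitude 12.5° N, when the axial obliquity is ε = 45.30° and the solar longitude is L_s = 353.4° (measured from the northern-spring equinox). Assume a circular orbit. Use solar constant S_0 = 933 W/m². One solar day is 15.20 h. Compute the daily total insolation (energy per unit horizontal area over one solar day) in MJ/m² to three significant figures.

15.4 MJ/m²

Solar declination: sin δ = sin ε · sin L_s = sin 45.30° × sin 353.4° = -0.08170, so δ = -4.686°.
cos h₀ = −tan(+12.5°) tan(-4.686°) = 0.0182, h₀ = 1.5526 rad.
Bracket: h₀ sin ϕ sin δ + cos ϕ cos δ sin h₀ = 1.5526×0.21644×-0.08170 + 0.97630×0.99666×0.99983 = -0.027455 + 0.972874 = 0.945419.
Q̄ = (S_0/π) × [bracket] = (933/π) × 0.945419 = 280.77 W/m².
Daily total = Q̄ × 15.20 h × 3600 s/h = 280.77 × 15.20 × 3600 / 10⁶ = 15.36 MJ/m².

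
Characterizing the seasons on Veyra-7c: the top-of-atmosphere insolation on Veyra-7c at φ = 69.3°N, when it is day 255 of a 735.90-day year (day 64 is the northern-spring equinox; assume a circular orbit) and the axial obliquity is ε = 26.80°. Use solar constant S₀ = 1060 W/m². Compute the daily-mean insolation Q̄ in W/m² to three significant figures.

Q̄ ≈ 446 W/m²

Solar longitude: λ_s = 360° × (255 − 64)/735.90 = 93.437°.
sin δ = sin 26.80° × sin 93.437° = 0.45007, so δ = +26.748°.
cos H₀ = −tan(+69.3°) tan(+26.748°) = -1.3338 ≤ −1 ⇒ polar day, H₀ = π.
Bracket: H₀ sin φ sin δ + cos φ cos δ sin H₀ = 3.1416×0.93544×0.45007 + 0.35347×0.89299×0.00000 = 1.322656 + 0.000000 = 1.322656.
Q̄ = (S₀/π) × [bracket] = (1060/π) × 1.322656 = 446.3 W/m².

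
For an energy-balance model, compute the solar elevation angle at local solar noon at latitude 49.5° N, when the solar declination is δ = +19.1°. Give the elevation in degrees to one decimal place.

59.6°

At local noon the hour angle is zero, so the zenith angle equals |ϕ − δ| = |+49.5° − (+19.100°)| = 30.400°.
Elevation = 90° − 30.400° = 59.6°.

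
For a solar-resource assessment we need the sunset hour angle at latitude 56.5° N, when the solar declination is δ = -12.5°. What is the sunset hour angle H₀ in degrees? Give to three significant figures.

cos H₀ = −tan φ · tan δ = −tan(+56.5°) × tan(-12.500°) = 0.3349, so H₀ = 1.2293 rad = 70.43°.

H₀ = 70.4°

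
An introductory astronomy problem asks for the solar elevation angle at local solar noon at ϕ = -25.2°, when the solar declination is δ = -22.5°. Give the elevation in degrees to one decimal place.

At local noon the hour angle is zero, so the zenith angle equals |ϕ − δ| = |-25.2° − (-22.500°)| = 2.700°.
Elevation = 90° − 2.700° = 87.3°.

87.3°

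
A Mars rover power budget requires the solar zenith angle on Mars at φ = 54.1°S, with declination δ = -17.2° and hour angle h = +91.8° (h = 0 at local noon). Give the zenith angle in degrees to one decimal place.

θ_z = 77.2°

cos θ_z = sin φ sin δ + cos φ cos δ cos h = 0.239536 + -0.017595 = 0.221941.
θ_z = arccos(0.221941) = 77.2°.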